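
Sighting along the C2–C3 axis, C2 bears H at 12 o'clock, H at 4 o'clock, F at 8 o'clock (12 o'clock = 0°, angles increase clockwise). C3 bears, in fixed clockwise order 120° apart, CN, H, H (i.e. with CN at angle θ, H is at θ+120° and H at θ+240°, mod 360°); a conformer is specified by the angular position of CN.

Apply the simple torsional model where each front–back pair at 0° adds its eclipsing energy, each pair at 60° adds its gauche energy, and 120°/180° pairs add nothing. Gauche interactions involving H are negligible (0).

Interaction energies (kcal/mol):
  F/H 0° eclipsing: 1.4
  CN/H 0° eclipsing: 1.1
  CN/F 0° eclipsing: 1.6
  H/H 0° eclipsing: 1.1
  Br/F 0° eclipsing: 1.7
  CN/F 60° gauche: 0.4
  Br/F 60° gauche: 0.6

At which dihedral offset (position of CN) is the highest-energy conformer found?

CN at 0° (eclipsed): H–CN eclipsed, H–H eclipsed, F–H eclipsed; 1.1 + 1.1 + 1.4 = 3.6 kcal/mol.
CN at 60° (staggered): no non-H gauche contacts → 0.0 kcal/mol.
CN at 120° (eclipsed): H–H eclipsed, H–CN eclipsed, F–H eclipsed; 1.1 + 1.1 + 1.4 = 3.6 kcal/mol.
CN at 180° (staggered): F–CN gauche; 0.4 = 0.4 kcal/mol.
CN at 240° (eclipsed): H–H eclipsed, H–H eclipsed, F–CN eclipsed; 1.1 + 1.1 + 1.6 = 3.8 kcal/mol.
CN at 300° (staggered): F–CN gauche; 0.4 = 0.4 kcal/mol.
The maximum (3.8 kcal/mol) occurs with CN at 240°.

240°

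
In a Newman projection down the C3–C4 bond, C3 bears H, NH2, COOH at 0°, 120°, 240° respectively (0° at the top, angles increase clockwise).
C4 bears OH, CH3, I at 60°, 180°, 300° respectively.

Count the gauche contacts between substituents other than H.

4

Non-H gauche pairs: NH2(120°)/OH(60°); NH2(120°)/CH3(180°); COOH(240°)/CH3(180°); COOH(240°)/I(300°) — 4 interactions.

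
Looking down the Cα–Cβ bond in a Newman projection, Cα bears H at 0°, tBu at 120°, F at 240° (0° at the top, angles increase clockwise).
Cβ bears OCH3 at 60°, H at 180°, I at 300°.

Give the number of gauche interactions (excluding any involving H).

2

Non-H gauche pairs: tBu(120°)/OCH3(60°); F(240°)/I(300°) — 2 interactions.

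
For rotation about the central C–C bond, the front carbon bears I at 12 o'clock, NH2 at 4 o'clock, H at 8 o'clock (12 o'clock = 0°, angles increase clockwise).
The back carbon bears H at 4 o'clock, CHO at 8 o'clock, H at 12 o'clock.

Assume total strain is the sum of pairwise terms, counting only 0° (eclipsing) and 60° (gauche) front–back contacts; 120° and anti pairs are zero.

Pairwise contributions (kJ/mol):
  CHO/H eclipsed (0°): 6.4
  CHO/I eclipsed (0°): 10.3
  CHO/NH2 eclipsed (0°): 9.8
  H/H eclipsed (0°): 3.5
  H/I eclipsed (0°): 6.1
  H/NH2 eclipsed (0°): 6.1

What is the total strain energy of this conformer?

This conformer (eclipsed): I(0°)/H(0°) eclipsed 6.1; NH2(120°)/H(120°) eclipsed 6.1; H(240°)/CHO(240°) eclipsed 6.4 → 18.6 kJ/mol.

18.6 kJ/mol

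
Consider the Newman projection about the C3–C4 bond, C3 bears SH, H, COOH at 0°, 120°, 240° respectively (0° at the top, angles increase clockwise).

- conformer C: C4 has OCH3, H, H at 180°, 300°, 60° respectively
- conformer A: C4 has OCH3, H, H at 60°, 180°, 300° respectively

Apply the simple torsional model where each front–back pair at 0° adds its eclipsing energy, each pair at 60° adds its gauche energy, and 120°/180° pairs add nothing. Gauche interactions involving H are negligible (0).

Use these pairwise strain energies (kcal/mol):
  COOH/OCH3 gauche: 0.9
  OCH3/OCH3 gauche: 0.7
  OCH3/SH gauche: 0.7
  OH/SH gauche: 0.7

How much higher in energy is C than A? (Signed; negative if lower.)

C (staggered): COOH–OCH3 gauche; 0.9 = 0.9 kcal/mol.
A (staggered): SH–OCH3 gauche; 0.7 = 0.7 kcal/mol.
E(C) − E(A) = 0.9 − 0.7 = +0.2 kcal/mol.

+0.2 kcal/mol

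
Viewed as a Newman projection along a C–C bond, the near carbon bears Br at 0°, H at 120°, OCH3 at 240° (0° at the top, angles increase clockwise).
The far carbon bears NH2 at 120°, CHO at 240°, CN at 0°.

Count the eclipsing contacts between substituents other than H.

2

Non-H eclipsing pairs: Br(0°)/CN(0°); OCH3(240°)/CHO(240°) — 2 interactions.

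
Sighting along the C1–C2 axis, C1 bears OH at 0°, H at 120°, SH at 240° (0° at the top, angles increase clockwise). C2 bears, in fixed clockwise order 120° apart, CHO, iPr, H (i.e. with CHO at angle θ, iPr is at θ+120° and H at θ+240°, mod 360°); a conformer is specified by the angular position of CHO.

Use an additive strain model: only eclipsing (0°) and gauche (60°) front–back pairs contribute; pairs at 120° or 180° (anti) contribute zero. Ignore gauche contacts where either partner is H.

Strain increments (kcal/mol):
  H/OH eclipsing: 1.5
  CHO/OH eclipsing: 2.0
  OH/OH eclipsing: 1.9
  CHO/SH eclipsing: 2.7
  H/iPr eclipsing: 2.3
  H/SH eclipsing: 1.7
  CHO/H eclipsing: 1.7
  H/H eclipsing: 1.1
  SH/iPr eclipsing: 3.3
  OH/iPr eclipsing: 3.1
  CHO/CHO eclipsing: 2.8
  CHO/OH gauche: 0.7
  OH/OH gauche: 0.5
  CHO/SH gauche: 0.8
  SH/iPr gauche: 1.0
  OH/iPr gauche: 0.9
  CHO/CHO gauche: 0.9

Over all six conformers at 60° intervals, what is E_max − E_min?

CHO at 0° is eclipsed. OH at 0° is eclipsed with CHO at 0° (2.0); H at 120° is eclipsed with iPr at 120° (2.3); SH at 240° is eclipsed with H at 240° (1.7). Total 6.0 kcal/mol.
CHO at 60° is staggered. OH at 0° is gauche with CHO at 60° (0.7); SH at 240° is gauche with iPr at 180° (1.0). Total 1.7 kcal/mol.
CHO at 120° is eclipsed. OH at 0° is eclipsed with H at 0° (1.5); H at 120° is eclipsed with CHO at 120° (1.7); SH at 240° is eclipsed with iPr at 240° (3.3). Total 6.5 kcal/mol.
CHO at 180° is staggered. OH at 0° is gauche with iPr at 300° (0.9); SH at 240° is gauche with CHO at 180° (0.8); SH at 240° is gauche with iPr at 300° (1.0). Total 2.7 kcal/mol.
CHO at 240° is eclipsed. OH at 0° is eclipsed with iPr at 0° (3.1); H at 120° is eclipsed with H at 120° (1.1); SH at 240° is eclipsed with CHO at 240° (2.7). Total 6.9 kcal/mol.
CHO at 300° is staggered. OH at 0° is gauche with CHO at 300° (0.7); OH at 0° is gauche with iPr at 60° (0.9); SH at 240° is gauche with CHO at 300° (0.8). Total 2.4 kcal/mol.
Max at 240° (6.9 kcal/mol), min at 60° (1.7 kcal/mol); barrier = 5.2 kcal/mol.

5.2 kcal/mol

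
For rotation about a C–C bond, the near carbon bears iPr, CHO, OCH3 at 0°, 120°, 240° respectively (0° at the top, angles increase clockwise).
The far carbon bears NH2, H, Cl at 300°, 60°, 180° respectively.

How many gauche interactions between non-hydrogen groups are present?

Non-H gauche pairs: iPr(0°)/NH2(300°); CHO(120°)/Cl(180°); OCH3(240°)/NH2(300°); OCH3(240°)/Cl(180°) — 4 interactions.

4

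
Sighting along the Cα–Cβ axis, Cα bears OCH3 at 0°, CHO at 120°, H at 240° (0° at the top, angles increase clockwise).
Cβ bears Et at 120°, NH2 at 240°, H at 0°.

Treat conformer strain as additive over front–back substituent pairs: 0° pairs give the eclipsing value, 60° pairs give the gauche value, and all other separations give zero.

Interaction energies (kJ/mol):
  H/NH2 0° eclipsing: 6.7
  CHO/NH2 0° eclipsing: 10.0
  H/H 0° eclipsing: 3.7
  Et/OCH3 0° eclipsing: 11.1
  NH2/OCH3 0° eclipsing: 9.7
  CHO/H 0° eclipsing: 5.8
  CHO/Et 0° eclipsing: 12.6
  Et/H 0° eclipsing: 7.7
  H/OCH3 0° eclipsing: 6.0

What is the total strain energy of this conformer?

25.3 kJ/mol

This conformer (eclipsed): OCH3–H eclipsed, CHO–Et eclipsed, H–NH2 eclipsed; 6.0 + 12.6 + 6.7 = 25.3 kJ/mol.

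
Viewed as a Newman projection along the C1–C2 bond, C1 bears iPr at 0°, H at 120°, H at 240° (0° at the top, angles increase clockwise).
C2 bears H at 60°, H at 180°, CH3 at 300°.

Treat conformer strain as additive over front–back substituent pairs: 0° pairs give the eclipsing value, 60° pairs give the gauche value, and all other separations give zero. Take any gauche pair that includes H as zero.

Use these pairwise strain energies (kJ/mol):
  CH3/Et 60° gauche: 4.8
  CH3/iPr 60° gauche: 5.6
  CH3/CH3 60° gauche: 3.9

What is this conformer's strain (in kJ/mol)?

5.6 kJ/mol

This conformer (staggered): iPr–CH3 gauche; 5.6 = 5.6 kJ/mol.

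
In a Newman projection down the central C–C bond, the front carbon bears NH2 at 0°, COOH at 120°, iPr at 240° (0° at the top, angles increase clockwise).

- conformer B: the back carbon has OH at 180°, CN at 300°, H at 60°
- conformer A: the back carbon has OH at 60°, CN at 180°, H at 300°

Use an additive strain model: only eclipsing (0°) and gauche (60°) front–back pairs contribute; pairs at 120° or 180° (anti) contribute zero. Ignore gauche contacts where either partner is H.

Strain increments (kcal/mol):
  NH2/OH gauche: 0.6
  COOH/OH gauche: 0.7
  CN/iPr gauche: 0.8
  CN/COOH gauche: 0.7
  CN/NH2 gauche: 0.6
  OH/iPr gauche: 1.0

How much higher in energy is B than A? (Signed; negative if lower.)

+0.3 kcal/mol

B (staggered): NH2(0°)/CN(300°) gauche 0.6; COOH(120°)/OH(180°) gauche 0.7; iPr(240°)/OH(180°) gauche 1.0; iPr(240°)/CN(300°) gauche 0.8 → 3.1 kcal/mol.
A (staggered): NH2(0°)/OH(60°) gauche 0.6; COOH(120°)/OH(60°) gauche 0.7; COOH(120°)/CN(180°) gauche 0.7; iPr(240°)/CN(180°) gauche 0.8 → 2.8 kcal/mol.
E(B) − E(A) = 3.1 − 2.8 = +0.3 kcal/mol.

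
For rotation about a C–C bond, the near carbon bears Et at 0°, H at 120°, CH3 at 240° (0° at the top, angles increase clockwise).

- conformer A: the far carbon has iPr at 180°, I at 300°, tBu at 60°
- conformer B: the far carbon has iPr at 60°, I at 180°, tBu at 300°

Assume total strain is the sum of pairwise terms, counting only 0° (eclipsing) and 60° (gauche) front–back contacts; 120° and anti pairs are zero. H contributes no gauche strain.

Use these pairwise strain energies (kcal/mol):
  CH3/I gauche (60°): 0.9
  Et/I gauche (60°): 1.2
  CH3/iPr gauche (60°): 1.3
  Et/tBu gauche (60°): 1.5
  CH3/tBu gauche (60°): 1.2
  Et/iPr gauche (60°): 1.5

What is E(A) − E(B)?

-0.2 kcal/mol

A (staggered): Et(0°)/I(300°) gauche 1.2; Et(0°)/tBu(60°) gauche 1.5; CH3(240°)/iPr(180°) gauche 1.3; CH3(240°)/I(300°) gauche 0.9 → 4.9 kcal/mol.
B (staggered): Et(0°)/iPr(60°) gauche 1.5; Et(0°)/tBu(300°) gauche 1.5; CH3(240°)/I(180°) gauche 0.9; CH3(240°)/tBu(300°) gauche 1.2 → 5.1 kcal/mol.
E(A) − E(B) = 4.9 − 5.1 = -0.2 kcal/mol.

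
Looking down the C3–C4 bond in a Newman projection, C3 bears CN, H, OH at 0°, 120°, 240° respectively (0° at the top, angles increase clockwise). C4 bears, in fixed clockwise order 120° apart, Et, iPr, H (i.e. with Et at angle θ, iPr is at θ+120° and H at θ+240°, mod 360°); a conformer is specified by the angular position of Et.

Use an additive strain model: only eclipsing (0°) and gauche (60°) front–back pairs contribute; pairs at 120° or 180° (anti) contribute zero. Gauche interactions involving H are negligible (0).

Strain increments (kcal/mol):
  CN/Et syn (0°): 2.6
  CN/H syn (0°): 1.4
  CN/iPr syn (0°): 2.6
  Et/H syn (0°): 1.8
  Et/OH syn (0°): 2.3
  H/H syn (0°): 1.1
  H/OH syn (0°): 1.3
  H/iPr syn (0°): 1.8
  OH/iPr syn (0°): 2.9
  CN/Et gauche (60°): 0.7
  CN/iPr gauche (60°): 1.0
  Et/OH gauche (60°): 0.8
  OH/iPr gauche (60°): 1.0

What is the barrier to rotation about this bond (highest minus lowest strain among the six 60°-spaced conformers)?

Et at 0° is eclipsed. CN at 0° is eclipsed with Et at 0° (2.6); H at 120° is eclipsed with iPr at 120° (1.8); OH at 240° is eclipsed with H at 240° (1.3). Total 5.7 kcal/mol.
Et at 60° is staggered. CN at 0° is gauche with Et at 60° (0.7); OH at 240° is gauche with iPr at 180° (1.0). Total 1.7 kcal/mol.
Et at 120° is eclipsed. CN at 0° is eclipsed with H at 0° (1.4); H at 120° is eclipsed with Et at 120° (1.8); OH at 240° is eclipsed with iPr at 240° (2.9). Total 6.1 kcal/mol.
Et at 180° is staggered. CN at 0° is gauche with iPr at 300° (1.0); OH at 240° is gauche with Et at 180° (0.8); OH at 240° is gauche with iPr at 300° (1.0). Total 2.8 kcal/mol.
Et at 240° is eclipsed. CN at 0° is eclipsed with iPr at 0° (2.6); H at 120° is eclipsed with H at 120° (1.1); OH at 240° is eclipsed with Et at 240° (2.3). Total 6.0 kcal/mol.
Et at 300° is staggered. CN at 0° is gauche with Et at 300° (0.7); CN at 0° is gauche with iPr at 60° (1.0); OH at 240° is gauche with Et at 300° (0.8). Total 2.5 kcal/mol.
Max at 120° (6.1 kcal/mol), min at 60° (1.7 kcal/mol); barrier = 4.4 kcal/mol.

4.4 kcal/mol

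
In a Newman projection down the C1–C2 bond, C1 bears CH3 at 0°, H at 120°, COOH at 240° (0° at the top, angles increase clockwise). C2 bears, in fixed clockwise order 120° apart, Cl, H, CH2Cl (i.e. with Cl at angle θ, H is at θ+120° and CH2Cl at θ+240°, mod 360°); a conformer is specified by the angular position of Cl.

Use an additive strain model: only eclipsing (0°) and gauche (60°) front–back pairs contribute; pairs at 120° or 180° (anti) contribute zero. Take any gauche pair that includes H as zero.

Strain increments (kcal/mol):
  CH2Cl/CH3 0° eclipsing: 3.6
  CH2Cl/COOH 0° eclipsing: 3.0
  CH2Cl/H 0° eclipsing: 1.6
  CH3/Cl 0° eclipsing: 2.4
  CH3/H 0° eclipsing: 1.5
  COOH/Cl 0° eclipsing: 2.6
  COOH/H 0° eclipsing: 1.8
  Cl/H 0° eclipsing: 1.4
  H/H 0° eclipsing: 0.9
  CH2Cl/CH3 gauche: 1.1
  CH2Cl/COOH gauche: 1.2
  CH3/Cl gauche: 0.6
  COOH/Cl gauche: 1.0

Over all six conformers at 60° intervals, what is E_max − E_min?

Cl at 0° is eclipsed. CH3 at 0° is eclipsed with Cl at 0° (2.4); H at 120° is eclipsed with H at 120° (0.9); COOH at 240° is eclipsed with CH2Cl at 240° (3.0). Total 6.3 kcal/mol.
Cl at 60° is staggered. CH3 at 0° is gauche with Cl at 60° (0.6); CH3 at 0° is gauche with CH2Cl at 300° (1.1); COOH at 240° is gauche with CH2Cl at 300° (1.2). Total 2.9 kcal/mol.
Cl at 120° is eclipsed. CH3 at 0° is eclipsed with CH2Cl at 0° (3.6); H at 120° is eclipsed with Cl at 120° (1.4); COOH at 240° is eclipsed with H at 240° (1.8). Total 6.8 kcal/mol.
Cl at 180° is staggered. CH3 at 0° is gauche with CH2Cl at 60° (1.1); COOH at 240° is gauche with Cl at 180° (1.0). Total 2.1 kcal/mol.
Cl at 240° is eclipsed. CH3 at 0° is eclipsed with H at 0° (1.5); H at 120° is eclipsed with CH2Cl at 120° (1.6); COOH at 240° is eclipsed with Cl at 240° (2.6). Total 5.7 kcal/mol.
Cl at 300° is staggered. CH3 at 0° is gauche with Cl at 300° (0.6); COOH at 240° is gauche with Cl at 300° (1.0); COOH at 240° is gauche with CH2Cl at 180° (1.2). Total 2.8 kcal/mol.
Max at 120° (6.8 kcal/mol), min at 180° (2.1 kcal/mol); barrier = 4.7 kcal/mol.

4.7 kcal/mol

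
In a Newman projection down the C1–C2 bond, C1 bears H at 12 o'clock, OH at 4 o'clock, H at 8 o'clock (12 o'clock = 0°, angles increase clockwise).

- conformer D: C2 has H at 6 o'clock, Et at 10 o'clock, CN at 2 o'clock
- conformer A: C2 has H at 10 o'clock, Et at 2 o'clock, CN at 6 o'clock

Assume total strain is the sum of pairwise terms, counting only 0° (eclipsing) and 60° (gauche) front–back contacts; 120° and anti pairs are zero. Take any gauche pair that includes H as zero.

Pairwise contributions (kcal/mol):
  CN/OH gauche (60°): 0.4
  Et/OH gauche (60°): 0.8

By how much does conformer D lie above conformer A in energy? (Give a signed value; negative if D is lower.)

-0.8 kcal/mol

D (staggered): OH(120°)/CN(60°) gauche 0.4 → 0.4 kcal/mol.
A (staggered): OH(120°)/Et(60°) gauche 0.8; OH(120°)/CN(180°) gauche 0.4 → 1.2 kcal/mol.
E(D) − E(A) = 0.4 − 1.2 = -0.8 kcal/mol.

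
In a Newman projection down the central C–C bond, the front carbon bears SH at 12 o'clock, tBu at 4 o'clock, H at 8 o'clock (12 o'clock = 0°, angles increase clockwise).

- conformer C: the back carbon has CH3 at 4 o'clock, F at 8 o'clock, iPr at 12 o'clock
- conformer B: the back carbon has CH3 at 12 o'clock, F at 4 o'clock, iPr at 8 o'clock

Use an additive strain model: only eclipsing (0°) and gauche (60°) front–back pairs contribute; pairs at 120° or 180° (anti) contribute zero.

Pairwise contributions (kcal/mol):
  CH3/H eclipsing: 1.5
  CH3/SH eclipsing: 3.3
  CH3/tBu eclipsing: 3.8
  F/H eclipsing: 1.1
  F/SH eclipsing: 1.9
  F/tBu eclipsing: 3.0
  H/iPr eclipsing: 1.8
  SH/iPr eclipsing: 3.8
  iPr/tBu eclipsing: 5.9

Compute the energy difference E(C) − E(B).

+0.6 kcal/mol

C (eclipsed): SH(0°)/iPr(0°) eclipsed 3.8; tBu(120°)/CH3(120°) eclipsed 3.8; H(240°)/F(240°) eclipsed 1.1 → 8.7 kcal/mol.
B (eclipsed): SH(0°)/CH3(0°) eclipsed 3.3; tBu(120°)/F(120°) eclipsed 3.0; H(240°)/iPr(240°) eclipsed 1.8 → 8.1 kcal/mol.
E(C) − E(B) = 8.7 − 8.1 = +0.6 kcal/mol.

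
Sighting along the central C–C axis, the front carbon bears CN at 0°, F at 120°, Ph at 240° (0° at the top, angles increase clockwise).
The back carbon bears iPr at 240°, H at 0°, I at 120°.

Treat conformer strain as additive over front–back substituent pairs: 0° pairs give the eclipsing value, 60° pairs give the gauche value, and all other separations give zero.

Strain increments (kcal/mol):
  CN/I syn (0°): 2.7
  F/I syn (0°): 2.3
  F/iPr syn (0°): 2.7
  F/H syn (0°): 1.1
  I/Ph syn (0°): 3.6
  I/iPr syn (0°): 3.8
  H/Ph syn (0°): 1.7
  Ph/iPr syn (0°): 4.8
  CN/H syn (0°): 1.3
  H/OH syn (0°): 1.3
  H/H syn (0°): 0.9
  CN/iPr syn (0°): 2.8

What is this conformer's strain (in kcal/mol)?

This conformer is eclipsed. CN at 0° is eclipsed with H at 0° (1.3); F at 120° is eclipsed with I at 120° (2.3); Ph at 240° is eclipsed with iPr at 240° (4.8). Total 8.4 kcal/mol.

8.4 kcal/mol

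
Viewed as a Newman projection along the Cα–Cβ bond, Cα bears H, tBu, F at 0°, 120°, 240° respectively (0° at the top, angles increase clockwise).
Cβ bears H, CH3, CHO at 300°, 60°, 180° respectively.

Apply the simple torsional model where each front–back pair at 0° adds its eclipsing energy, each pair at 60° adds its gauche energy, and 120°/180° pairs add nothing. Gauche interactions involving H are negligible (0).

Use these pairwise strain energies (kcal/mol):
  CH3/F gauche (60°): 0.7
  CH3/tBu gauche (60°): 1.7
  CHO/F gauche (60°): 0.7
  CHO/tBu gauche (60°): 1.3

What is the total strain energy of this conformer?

3.7 kcal/mol

This conformer (staggered): tBu(120°)/CH3(60°) gauche 1.7; tBu(120°)/CHO(180°) gauche 1.3; F(240°)/CHO(180°) gauche 0.7 → 3.7 kcal/mol.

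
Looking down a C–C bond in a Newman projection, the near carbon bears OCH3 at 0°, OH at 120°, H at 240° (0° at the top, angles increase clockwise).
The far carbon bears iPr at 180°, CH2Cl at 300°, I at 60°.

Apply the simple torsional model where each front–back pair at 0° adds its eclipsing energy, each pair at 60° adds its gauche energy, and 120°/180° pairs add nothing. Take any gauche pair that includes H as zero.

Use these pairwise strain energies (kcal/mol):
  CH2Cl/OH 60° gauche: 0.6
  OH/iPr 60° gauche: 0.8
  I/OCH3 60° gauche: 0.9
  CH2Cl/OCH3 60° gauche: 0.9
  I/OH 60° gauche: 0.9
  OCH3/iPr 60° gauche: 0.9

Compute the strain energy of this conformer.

This conformer is staggered. OCH3 at 0° is gauche with CH2Cl at 300° (0.9); OCH3 at 0° is gauche with I at 60° (0.9); OH at 120° is gauche with iPr at 180° (0.8); OH at 120° is gauche with I at 60° (0.9). Total 3.5 kcal/mol.

3.5 kcal/mol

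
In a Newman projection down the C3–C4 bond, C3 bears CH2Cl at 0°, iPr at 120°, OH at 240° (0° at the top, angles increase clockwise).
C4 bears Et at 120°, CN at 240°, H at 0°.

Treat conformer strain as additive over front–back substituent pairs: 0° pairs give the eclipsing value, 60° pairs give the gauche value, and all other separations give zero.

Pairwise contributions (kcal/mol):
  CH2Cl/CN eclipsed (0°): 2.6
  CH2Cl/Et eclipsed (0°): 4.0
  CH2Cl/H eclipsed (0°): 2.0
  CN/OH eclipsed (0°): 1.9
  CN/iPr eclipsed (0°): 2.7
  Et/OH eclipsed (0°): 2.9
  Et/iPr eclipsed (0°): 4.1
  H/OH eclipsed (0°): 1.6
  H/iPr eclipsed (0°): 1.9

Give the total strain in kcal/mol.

8.0 kcal/mol

This conformer (eclipsed): CH2Cl–H eclipsed, iPr–Et eclipsed, OH–CN eclipsed; 2.0 + 4.1 + 1.9 = 8.0 kcal/mol.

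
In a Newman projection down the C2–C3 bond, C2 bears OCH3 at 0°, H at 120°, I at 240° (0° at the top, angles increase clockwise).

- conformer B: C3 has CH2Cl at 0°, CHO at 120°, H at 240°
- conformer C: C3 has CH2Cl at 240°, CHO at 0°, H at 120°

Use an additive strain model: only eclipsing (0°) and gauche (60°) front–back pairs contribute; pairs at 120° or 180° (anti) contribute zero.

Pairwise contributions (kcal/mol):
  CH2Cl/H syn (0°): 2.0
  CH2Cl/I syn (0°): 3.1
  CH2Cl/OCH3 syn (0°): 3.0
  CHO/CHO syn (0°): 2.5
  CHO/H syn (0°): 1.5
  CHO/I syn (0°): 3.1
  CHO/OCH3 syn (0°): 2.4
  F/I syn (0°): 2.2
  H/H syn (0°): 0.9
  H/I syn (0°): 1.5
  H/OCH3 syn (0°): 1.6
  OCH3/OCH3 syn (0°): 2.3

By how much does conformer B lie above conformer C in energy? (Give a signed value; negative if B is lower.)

-0.4 kcal/mol

B (eclipsed): OCH3–CH2Cl eclipsed, H–CHO eclipsed, I–H eclipsed; 3.0 + 1.5 + 1.5 = 6.0 kcal/mol.
C (eclipsed): OCH3–CHO eclipsed, H–H eclipsed, I–CH2Cl eclipsed; 2.4 + 0.9 + 3.1 = 6.4 kcal/mol.
E(B) − E(C) = 6.0 − 6.4 = -0.4 kcal/mol.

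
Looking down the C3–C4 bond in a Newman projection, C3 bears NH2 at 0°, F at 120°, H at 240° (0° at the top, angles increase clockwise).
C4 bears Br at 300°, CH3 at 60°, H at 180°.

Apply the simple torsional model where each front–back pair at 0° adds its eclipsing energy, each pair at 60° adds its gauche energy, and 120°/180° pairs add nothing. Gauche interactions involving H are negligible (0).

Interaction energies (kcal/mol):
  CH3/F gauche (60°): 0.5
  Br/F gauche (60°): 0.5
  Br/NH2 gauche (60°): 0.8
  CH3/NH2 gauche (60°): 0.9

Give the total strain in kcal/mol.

2.2 kcal/mol

This conformer (staggered): NH2(0°)/Br(300°) gauche 0.8; NH2(0°)/CH3(60°) gauche 0.9; F(120°)/CH3(60°) gauche 0.5 → 2.2 kcal/mol.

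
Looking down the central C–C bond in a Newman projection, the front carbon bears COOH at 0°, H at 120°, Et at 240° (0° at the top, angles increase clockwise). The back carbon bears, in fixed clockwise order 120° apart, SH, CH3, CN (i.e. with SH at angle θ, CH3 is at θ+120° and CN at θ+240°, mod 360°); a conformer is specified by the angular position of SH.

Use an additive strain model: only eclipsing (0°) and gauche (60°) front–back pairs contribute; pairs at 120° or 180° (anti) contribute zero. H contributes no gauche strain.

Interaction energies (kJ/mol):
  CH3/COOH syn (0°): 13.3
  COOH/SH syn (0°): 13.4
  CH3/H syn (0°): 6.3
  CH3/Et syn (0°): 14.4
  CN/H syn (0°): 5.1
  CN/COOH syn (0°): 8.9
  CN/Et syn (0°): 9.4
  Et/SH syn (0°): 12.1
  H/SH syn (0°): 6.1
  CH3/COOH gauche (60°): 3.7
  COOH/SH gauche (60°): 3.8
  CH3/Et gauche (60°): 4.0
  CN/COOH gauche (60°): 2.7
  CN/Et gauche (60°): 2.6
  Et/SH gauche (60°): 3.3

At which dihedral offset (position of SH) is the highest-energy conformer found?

240°

SH at 0° (eclipsed): COOH(0°)/SH(0°) eclipsed 13.4; H(120°)/CH3(120°) eclipsed 6.3; Et(240°)/CN(240°) eclipsed 9.4 → 29.1 kJ/mol.
SH at 60° (staggered): COOH(0°)/SH(60°) gauche 3.8; COOH(0°)/CN(300°) gauche 2.7; Et(240°)/CH3(180°) gauche 4.0; Et(240°)/CN(300°) gauche 2.6 → 13.1 kJ/mol.
SH at 120° (eclipsed): COOH(0°)/CN(0°) eclipsed 8.9; H(120°)/SH(120°) eclipsed 6.1; Et(240°)/CH3(240°) eclipsed 14.4 → 29.4 kJ/mol.
SH at 180° (staggered): COOH(0°)/CH3(300°) gauche 3.7; COOH(0°)/CN(60°) gauche 2.7; Et(240°)/SH(180°) gauche 3.3; Et(240°)/CH3(300°) gauche 4.0 → 13.7 kJ/mol.
SH at 240° (eclipsed): COOH(0°)/CH3(0°) eclipsed 13.3; H(120°)/CN(120°) eclipsed 5.1; Et(240°)/SH(240°) eclipsed 12.1 → 30.5 kJ/mol.
SH at 300° (staggered): COOH(0°)/SH(300°) gauche 3.8; COOH(0°)/CH3(60°) gauche 3.7; Et(240°)/SH(300°) gauche 3.3; Et(240°)/CN(180°) gauche 2.6 → 13.4 kJ/mol.
The maximum (30.5 kJ/mol) occurs with SH at 240°.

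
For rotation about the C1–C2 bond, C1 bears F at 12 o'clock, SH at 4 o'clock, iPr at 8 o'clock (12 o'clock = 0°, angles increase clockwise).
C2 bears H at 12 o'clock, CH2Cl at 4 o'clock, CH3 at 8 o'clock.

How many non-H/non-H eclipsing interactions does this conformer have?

Non-H eclipsing pairs: SH(120°)/CH2Cl(120°); iPr(240°)/CH3(240°) — 2 interactions.

2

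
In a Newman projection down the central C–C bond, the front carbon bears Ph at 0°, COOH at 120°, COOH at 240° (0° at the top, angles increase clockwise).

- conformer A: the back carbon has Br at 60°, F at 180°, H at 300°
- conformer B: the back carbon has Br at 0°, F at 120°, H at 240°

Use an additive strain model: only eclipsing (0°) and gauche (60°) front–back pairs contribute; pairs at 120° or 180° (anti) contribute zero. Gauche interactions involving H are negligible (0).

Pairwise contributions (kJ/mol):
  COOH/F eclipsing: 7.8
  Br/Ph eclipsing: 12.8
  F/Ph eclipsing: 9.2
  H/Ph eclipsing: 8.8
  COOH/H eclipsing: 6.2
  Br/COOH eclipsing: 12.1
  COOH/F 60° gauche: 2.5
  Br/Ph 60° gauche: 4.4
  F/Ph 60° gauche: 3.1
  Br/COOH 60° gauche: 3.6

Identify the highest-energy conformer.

A (staggered): Ph–Br gauche, COOH–Br gauche, COOH–F gauche, COOH–F gauche; 4.4 + 3.6 + 2.5 + 2.5 = 13.0 kJ/mol.
B (eclipsed): Ph–Br eclipsed, COOH–F eclipsed, COOH–H eclipsed; 12.8 + 7.8 + 6.2 = 26.8 kJ/mol.
B has the highest total (26.8 kJ/mol).

B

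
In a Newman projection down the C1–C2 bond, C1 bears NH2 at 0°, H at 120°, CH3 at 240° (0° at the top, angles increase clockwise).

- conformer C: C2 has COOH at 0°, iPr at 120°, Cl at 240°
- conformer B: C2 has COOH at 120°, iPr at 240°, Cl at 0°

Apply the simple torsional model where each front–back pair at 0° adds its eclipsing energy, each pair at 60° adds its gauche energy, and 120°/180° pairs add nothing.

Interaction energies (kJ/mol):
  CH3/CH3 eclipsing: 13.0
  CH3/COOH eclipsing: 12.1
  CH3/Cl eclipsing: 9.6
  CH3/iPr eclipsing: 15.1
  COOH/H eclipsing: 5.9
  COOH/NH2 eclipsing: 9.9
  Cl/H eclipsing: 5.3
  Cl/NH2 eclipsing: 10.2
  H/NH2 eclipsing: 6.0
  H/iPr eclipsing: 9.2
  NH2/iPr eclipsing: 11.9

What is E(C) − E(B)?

C (eclipsed): NH2(0°)/COOH(0°) eclipsed 9.9; H(120°)/iPr(120°) eclipsed 9.2; CH3(240°)/Cl(240°) eclipsed 9.6 → 28.7 kJ/mol.
B (eclipsed): NH2(0°)/Cl(0°) eclipsed 10.2; H(120°)/COOH(120°) eclipsed 5.9; CH3(240°)/iPr(240°) eclipsed 15.1 → 31.2 kJ/mol.
E(C) − E(B) = 28.7 − 31.2 = -2.5 kJ/mol.

-2.5 kJ/mol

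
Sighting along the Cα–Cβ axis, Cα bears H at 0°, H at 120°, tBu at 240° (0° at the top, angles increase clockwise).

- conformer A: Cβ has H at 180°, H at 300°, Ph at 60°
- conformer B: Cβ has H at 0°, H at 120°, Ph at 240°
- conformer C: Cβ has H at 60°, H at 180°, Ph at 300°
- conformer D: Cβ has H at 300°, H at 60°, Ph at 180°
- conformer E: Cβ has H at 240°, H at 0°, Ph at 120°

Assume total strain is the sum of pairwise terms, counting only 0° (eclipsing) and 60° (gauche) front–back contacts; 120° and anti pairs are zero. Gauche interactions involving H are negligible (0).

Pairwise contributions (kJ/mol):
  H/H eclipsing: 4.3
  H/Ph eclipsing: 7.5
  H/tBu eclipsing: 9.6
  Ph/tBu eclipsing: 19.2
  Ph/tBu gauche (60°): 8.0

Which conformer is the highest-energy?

A (staggered): no non-H gauche contacts → 0.0 kJ/mol.
B (eclipsed): H(0°)/H(0°) eclipsed 4.3; H(120°)/H(120°) eclipsed 4.3; tBu(240°)/Ph(240°) eclipsed 19.2 → 27.8 kJ/mol.
C (staggered): tBu(240°)/Ph(300°) gauche 8.0 → 8.0 kJ/mol.
D (staggered): tBu(240°)/Ph(180°) gauche 8.0 → 8.0 kJ/mol.
E (eclipsed): H(0°)/H(0°) eclipsed 4.3; H(120°)/Ph(120°) eclipsed 7.5; tBu(240°)/H(240°) eclipsed 9.6 → 21.4 kJ/mol.
B has the highest total (27.8 kJ/mol).

B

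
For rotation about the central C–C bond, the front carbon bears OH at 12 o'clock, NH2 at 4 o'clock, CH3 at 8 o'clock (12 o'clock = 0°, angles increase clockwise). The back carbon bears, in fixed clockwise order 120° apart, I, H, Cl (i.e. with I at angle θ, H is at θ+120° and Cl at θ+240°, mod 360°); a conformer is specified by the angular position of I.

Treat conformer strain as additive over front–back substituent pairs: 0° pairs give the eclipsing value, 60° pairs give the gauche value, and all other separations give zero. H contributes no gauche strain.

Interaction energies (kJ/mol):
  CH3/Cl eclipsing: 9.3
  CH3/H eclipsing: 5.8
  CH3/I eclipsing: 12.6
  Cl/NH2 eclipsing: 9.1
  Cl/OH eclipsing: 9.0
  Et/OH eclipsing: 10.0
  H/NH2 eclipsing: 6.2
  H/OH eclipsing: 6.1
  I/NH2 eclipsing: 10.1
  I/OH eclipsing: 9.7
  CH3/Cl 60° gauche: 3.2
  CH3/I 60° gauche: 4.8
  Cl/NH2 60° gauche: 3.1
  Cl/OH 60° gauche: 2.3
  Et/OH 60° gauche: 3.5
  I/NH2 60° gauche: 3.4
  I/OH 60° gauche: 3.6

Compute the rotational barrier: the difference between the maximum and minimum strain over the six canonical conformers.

15.3 kJ/mol

I at 0° is eclipsed. OH at 0° is eclipsed with I at 0° (9.7); NH2 at 120° is eclipsed with H at 120° (6.2); CH3 at 240° is eclipsed with Cl at 240° (9.3). Total 25.2 kJ/mol.
I at 60° is staggered. OH at 0° is gauche with I at 60° (3.6); OH at 0° is gauche with Cl at 300° (2.3); NH2 at 120° is gauche with I at 60° (3.4); CH3 at 240° is gauche with Cl at 300° (3.2). Total 12.5 kJ/mol.
I at 120° is eclipsed. OH at 0° is eclipsed with Cl at 0° (9.0); NH2 at 120° is eclipsed with I at 120° (10.1); CH3 at 240° is eclipsed with H at 240° (5.8). Total 24.9 kJ/mol.
I at 180° is staggered. OH at 0° is gauche with Cl at 60° (2.3); NH2 at 120° is gauche with I at 180° (3.4); NH2 at 120° is gauche with Cl at 60° (3.1); CH3 at 240° is gauche with I at 180° (4.8). Total 13.6 kJ/mol.
I at 240° is eclipsed. OH at 0° is eclipsed with H at 0° (6.1); NH2 at 120° is eclipsed with Cl at 120° (9.1); CH3 at 240° is eclipsed with I at 240° (12.6). Total 27.8 kJ/mol.
I at 300° is staggered. OH at 0° is gauche with I at 300° (3.6); NH2 at 120° is gauche with Cl at 180° (3.1); CH3 at 240° is gauche with I at 300° (4.8); CH3 at 240° is gauche with Cl at 180° (3.2). Total 14.7 kJ/mol.
Max at 240° (27.8 kJ/mol), min at 60° (12.5 kJ/mol); barrier = 15.3 kJ/mol.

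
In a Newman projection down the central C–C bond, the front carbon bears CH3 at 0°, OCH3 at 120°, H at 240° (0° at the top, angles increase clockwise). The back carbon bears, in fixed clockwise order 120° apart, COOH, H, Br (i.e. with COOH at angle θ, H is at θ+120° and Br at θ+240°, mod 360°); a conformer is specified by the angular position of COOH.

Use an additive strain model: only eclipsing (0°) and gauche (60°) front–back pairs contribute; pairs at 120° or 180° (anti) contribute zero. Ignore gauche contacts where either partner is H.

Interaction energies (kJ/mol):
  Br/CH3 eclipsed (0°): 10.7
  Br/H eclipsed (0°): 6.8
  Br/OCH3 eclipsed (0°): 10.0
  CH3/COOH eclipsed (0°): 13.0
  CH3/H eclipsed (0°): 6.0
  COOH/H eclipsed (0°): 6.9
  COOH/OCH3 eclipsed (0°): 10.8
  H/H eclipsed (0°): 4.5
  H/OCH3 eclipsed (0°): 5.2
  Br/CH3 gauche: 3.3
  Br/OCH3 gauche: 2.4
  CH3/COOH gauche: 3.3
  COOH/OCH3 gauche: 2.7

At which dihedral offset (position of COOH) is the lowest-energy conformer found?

COOH at 0° (eclipsed): CH3(0°)/COOH(0°) eclipsed 13.0; OCH3(120°)/H(120°) eclipsed 5.2; H(240°)/Br(240°) eclipsed 6.8 → 25.0 kJ/mol.
COOH at 60° (staggered): CH3(0°)/COOH(60°) gauche 3.3; CH3(0°)/Br(300°) gauche 3.3; OCH3(120°)/COOH(60°) gauche 2.7 → 9.3 kJ/mol.
COOH at 120° (eclipsed): CH3(0°)/Br(0°) eclipsed 10.7; OCH3(120°)/COOH(120°) eclipsed 10.8; H(240°)/H(240°) eclipsed 4.5 → 26.0 kJ/mol.
COOH at 180° (staggered): CH3(0°)/Br(60°) gauche 3.3; OCH3(120°)/COOH(180°) gauche 2.7; OCH3(120°)/Br(60°) gauche 2.4 → 8.4 kJ/mol.
COOH at 240° (eclipsed): CH3(0°)/H(0°) eclipsed 6.0; OCH3(120°)/Br(120°) eclipsed 10.0; H(240°)/COOH(240°) eclipsed 6.9 → 22.9 kJ/mol.
COOH at 300° (staggered): CH3(0°)/COOH(300°) gauche 3.3; OCH3(120°)/Br(180°) gauche 2.4 → 5.7 kJ/mol.
The minimum (5.7 kJ/mol) occurs with COOH at 300°.

300°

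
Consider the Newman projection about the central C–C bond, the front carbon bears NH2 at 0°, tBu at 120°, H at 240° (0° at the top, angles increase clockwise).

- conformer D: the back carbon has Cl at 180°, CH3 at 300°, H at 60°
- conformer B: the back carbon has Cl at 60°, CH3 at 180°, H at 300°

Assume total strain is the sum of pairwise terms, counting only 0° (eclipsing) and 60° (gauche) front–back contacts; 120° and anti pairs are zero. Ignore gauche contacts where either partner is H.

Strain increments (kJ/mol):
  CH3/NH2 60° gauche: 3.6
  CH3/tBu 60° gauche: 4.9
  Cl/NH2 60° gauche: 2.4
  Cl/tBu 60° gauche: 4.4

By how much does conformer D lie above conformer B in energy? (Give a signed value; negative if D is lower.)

D (staggered): NH2–CH3 gauche, tBu–Cl gauche; 3.6 + 4.4 = 8.0 kJ/mol.
B (staggered): NH2–Cl gauche, tBu–Cl gauche, tBu–CH3 gauche; 2.4 + 4.4 + 4.9 = 11.7 kJ/mol.
E(D) − E(B) = 8.0 − 11.7 = -3.7 kJ/mol.

-3.7 kJ/mol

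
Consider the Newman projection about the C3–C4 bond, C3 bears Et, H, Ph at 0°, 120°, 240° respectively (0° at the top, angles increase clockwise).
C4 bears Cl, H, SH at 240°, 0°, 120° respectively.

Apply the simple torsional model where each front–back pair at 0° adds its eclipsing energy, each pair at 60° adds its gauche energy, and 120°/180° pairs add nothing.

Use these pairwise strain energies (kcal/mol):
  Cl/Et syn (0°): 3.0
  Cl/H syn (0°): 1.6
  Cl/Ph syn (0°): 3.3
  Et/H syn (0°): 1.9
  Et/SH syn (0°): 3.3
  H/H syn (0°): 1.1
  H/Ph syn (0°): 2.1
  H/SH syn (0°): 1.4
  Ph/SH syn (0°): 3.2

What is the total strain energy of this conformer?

6.6 kcal/mol

This conformer (eclipsed): Et–H eclipsed, H–SH eclipsed, Ph–Cl eclipsed; 1.9 + 1.4 + 3.3 = 6.6 kcal/mol.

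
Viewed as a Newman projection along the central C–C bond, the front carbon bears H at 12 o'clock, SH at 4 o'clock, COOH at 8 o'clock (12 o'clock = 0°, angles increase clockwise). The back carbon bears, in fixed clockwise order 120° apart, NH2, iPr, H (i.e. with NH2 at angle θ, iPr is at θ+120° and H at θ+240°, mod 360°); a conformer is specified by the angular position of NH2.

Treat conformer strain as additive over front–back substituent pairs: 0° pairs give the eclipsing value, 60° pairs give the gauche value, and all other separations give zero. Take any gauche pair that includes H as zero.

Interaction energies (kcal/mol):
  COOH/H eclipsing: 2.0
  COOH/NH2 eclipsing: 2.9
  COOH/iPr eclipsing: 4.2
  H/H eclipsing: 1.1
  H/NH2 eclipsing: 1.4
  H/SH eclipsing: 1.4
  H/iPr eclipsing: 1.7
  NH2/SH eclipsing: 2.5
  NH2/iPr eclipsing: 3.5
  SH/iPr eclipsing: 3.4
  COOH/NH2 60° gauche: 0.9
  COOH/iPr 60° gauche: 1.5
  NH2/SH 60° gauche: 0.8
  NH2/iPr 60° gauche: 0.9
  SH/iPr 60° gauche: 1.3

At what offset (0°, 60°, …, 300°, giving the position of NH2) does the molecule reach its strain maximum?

120°

NH2 at 0° (eclipsed): H(0°)/NH2(0°) eclipsed 1.4; SH(120°)/iPr(120°) eclipsed 3.4; COOH(240°)/H(240°) eclipsed 2.0 → 6.8 kcal/mol.
NH2 at 60° (staggered): SH(120°)/NH2(60°) gauche 0.8; SH(120°)/iPr(180°) gauche 1.3; COOH(240°)/iPr(180°) gauche 1.5 → 3.6 kcal/mol.
NH2 at 120° (eclipsed): H(0°)/H(0°) eclipsed 1.1; SH(120°)/NH2(120°) eclipsed 2.5; COOH(240°)/iPr(240°) eclipsed 4.2 → 7.8 kcal/mol.
NH2 at 180° (staggered): SH(120°)/NH2(180°) gauche 0.8; COOH(240°)/NH2(180°) gauche 0.9; COOH(240°)/iPr(300°) gauche 1.5 → 3.2 kcal/mol.
NH2 at 240° (eclipsed): H(0°)/iPr(0°) eclipsed 1.7; SH(120°)/H(120°) eclipsed 1.4; COOH(240°)/NH2(240°) eclipsed 2.9 → 6.0 kcal/mol.
NH2 at 300° (staggered): SH(120°)/iPr(60°) gauche 1.3; COOH(240°)/NH2(300°) gauche 0.9 → 2.2 kcal/mol.
The maximum (7.8 kcal/mol) occurs with NH2 at 120°.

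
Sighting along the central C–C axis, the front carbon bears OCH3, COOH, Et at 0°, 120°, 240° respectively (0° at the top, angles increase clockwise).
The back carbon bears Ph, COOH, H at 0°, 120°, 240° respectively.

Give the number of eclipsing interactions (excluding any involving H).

2

Non-H eclipsing pairs: OCH3(0°)/Ph(0°); COOH(120°)/COOH(120°) — 2 interactions.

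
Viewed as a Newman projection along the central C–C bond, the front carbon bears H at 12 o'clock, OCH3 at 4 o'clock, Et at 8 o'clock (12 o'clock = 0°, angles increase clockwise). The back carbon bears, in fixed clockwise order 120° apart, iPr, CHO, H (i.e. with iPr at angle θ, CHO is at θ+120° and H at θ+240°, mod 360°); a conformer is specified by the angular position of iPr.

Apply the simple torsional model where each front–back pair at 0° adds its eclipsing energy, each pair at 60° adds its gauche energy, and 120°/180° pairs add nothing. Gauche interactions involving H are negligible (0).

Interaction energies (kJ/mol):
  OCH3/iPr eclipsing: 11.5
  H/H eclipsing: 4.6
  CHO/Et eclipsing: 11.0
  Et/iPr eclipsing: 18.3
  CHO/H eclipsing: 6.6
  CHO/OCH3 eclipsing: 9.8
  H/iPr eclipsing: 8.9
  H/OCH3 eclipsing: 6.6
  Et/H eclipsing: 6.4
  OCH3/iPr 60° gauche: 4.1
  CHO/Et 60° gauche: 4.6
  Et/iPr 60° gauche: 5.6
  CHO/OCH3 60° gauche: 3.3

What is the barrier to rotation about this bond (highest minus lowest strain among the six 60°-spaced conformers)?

iPr at 0° (eclipsed): H–iPr eclipsed, OCH3–CHO eclipsed, Et–H eclipsed; 8.9 + 9.8 + 6.4 = 25.1 kJ/mol.
iPr at 60° (staggered): OCH3–iPr gauche, OCH3–CHO gauche, Et–CHO gauche; 4.1 + 3.3 + 4.6 = 12.0 kJ/mol.
iPr at 120° (eclipsed): H–H eclipsed, OCH3–iPr eclipsed, Et–CHO eclipsed; 4.6 + 11.5 + 11.0 = 27.1 kJ/mol.
iPr at 180° (staggered): OCH3–iPr gauche, Et–iPr gauche, Et–CHO gauche; 4.1 + 5.6 + 4.6 = 14.3 kJ/mol.
iPr at 240° (eclipsed): H–CHO eclipsed, OCH3–H eclipsed, Et–iPr eclipsed; 6.6 + 6.6 + 18.3 = 31.5 kJ/mol.
iPr at 300° (staggered): OCH3–CHO gauche, Et–iPr gauche; 3.3 + 5.6 = 8.9 kJ/mol.
Max at 240° (31.5 kJ/mol), min at 300° (8.9 kJ/mol); barrier = 22.6 kJ/mol.

22.6 kJ/mol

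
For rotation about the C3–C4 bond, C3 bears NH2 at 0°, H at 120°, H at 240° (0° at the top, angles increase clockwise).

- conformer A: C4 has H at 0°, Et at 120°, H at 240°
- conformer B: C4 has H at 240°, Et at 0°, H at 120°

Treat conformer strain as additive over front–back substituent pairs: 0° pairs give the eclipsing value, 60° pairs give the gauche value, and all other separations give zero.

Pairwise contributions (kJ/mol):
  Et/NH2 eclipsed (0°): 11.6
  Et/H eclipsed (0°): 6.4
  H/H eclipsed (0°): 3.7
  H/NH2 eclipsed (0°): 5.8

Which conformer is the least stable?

A is eclipsed. NH2 at 0° is eclipsed with H at 0° (5.8); H at 120° is eclipsed with Et at 120° (6.4); H at 240° is eclipsed with H at 240° (3.7). Total 15.9 kJ/mol.
B is eclipsed. NH2 at 0° is eclipsed with Et at 0° (11.6); H at 120° is eclipsed with H at 120° (3.7); H at 240° is eclipsed with H at 240° (3.7). Total 19.0 kJ/mol.
B has the highest total (19.0 kJ/mol).

B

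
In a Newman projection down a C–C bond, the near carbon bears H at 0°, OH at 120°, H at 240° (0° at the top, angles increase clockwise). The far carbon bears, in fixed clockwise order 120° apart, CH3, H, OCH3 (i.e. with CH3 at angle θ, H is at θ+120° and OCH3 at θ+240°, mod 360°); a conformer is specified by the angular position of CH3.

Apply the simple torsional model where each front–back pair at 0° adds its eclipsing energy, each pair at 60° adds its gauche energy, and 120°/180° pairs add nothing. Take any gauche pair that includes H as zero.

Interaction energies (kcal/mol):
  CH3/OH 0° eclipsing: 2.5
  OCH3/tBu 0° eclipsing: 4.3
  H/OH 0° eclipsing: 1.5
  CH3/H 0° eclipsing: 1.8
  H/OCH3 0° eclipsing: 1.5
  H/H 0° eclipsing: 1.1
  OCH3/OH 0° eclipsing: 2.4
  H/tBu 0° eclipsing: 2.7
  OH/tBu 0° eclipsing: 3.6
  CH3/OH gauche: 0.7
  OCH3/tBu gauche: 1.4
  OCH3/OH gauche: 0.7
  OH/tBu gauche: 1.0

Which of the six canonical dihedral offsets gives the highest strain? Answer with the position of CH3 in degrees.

CH3 at 0° (eclipsed): H(0°)/CH3(0°) eclipsed 1.8; OH(120°)/H(120°) eclipsed 1.5; H(240°)/OCH3(240°) eclipsed 1.5 → 4.8 kcal/mol.
CH3 at 60° (staggered): OH(120°)/CH3(60°) gauche 0.7 → 0.7 kcal/mol.
CH3 at 120° (eclipsed): H(0°)/OCH3(0°) eclipsed 1.5; OH(120°)/CH3(120°) eclipsed 2.5; H(240°)/H(240°) eclipsed 1.1 → 5.1 kcal/mol.
CH3 at 180° (staggered): OH(120°)/CH3(180°) gauche 0.7; OH(120°)/OCH3(60°) gauche 0.7 → 1.4 kcal/mol.
CH3 at 240° (eclipsed): H(0°)/H(0°) eclipsed 1.1; OH(120°)/OCH3(120°) eclipsed 2.4; H(240°)/CH3(240°) eclipsed 1.8 → 5.3 kcal/mol.
CH3 at 300° (staggered): OH(120°)/OCH3(180°) gauche 0.7 → 0.7 kcal/mol.
The maximum (5.3 kcal/mol) occurs with CH3 at 240°.

240°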